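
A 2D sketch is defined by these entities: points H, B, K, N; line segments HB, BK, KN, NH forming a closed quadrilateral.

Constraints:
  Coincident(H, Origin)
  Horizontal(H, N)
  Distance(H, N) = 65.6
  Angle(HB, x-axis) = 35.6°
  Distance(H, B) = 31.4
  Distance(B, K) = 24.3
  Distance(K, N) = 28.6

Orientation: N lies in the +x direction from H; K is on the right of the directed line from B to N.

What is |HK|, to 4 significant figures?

37.29

Checks: |BK| = 24.30 ✓; |KN| = 28.60 ✓.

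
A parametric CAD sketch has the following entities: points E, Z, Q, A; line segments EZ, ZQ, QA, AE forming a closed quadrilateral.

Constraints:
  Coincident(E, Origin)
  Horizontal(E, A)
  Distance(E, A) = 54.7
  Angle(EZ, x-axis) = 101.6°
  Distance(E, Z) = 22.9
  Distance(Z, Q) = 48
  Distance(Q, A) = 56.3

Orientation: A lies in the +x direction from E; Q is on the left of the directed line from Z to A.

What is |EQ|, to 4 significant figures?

61.71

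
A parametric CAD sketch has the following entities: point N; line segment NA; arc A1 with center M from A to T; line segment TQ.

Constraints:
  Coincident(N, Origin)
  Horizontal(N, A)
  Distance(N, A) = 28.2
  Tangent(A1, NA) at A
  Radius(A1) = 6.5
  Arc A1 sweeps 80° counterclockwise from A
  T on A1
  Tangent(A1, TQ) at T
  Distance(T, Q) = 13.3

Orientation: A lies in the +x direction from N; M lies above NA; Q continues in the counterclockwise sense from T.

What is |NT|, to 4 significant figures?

35.02

Tangency of A1 to NA means the radius MA is perpendicular to NA, so M = A + (0, 6.5) = (28.20, 6.500). On A1, A sits at bearing -90° from M; an 80° counterclockwise sweep puts T at bearing -10°, so T = M + 6.5·(cos -10°, sin -10°) = (34.60, 5.371). Then |NT| = |T − N| = 35.02.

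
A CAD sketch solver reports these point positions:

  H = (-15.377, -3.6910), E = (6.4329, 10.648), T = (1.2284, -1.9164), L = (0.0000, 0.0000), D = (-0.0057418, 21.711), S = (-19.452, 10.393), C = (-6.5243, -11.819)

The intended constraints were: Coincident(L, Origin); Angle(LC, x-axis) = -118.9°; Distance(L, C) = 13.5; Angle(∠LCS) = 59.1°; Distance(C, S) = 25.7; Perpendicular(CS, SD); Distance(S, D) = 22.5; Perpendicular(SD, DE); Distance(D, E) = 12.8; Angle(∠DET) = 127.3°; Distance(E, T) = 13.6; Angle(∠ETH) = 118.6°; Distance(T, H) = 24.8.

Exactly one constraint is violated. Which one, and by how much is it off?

Distance(T, H) = 24.8 — off by 8.10.

L = (0.00, 0.00) ✓; LC at -118.9° ✓; |LC| = 13.50 ✓; ∠LCS = 59.10° ✓; |CS| = 25.70 ✓; ∠(CS, SD) = 90.00° ✓; |SD| = 22.50 ✓; ∠(SD, DE) = 90.00° ✓; |DE| = 12.80 ✓; ∠DET = 127.3° ✓; |ET| = 13.60 ✓; ∠ETH = 118.6° ✓; |TH| = 16.70 ✗.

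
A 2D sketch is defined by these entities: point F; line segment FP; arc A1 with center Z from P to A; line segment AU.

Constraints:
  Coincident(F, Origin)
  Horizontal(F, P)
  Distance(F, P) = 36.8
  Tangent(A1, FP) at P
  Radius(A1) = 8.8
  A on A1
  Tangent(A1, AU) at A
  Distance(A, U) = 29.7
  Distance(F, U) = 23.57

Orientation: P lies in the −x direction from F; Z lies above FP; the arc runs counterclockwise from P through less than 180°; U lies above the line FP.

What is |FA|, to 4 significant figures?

31.05

F is at the origin; FP is horizontal with |FP| = 36.8 and P on the −x side, so P = (-36.80, 0.000). The tangent condition forces ZP to be normal to FP, so Z = P + (0, 8.8) = (-36.80, 8.800). Since ZA ⟂ AU (tangency), |ZU| = √(8.8² + 29.7²) = 30.98 regardless of where A sits on A1. So U lies on both circle(F, 23.57) and circle(Z, 30.98); the above-FP intersection is U = (-8.728, 21.89). A is the foot of the tangent from U: A = (-30.97, 2.210).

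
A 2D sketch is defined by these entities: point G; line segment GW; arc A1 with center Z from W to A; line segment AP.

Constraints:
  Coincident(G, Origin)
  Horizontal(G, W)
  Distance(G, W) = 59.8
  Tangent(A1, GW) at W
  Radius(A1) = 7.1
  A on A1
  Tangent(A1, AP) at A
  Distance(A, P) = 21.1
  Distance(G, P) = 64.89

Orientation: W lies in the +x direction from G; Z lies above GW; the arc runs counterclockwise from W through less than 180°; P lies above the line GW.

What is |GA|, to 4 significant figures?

67.05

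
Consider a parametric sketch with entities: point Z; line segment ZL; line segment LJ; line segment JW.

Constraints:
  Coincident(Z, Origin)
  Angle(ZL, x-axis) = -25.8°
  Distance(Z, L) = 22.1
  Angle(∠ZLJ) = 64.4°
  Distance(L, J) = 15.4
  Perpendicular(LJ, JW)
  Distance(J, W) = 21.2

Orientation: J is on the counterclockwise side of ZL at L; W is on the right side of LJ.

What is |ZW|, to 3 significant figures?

41.5

Z is at the origin; ZL runs at -25.8° with length 22.1, so L = 22.1·(cos -25.8°, sin -25.8°) = (19.9, -9.62). ∠ZLJ = 64.4°, so LJ runs at -25.8° + (180° − 64.4°) = 89.8° from the x-axis; with |LJ| = 15.4, J = L + 15.4·(cos 89.8°, sin 89.8°) = (20.0, 5.78). The perpendicularity gives JW at right angles to LJ; with |JW| = 21.2 on the right of LJ, W = J + 21.2·(1.00, -0.00349) = (41.2, 5.71). Then |ZW| = |W − Z| = 41.5.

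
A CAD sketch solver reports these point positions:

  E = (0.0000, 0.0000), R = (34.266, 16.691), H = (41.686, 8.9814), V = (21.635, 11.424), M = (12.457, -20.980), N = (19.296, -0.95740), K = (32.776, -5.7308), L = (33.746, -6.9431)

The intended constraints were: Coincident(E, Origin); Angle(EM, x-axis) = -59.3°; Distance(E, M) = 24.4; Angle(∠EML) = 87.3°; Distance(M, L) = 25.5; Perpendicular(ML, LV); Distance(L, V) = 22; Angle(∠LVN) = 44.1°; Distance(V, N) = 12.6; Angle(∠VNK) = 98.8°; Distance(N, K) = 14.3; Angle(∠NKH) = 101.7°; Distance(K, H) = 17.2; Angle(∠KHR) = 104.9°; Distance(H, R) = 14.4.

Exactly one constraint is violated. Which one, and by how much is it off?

Distance(H, R) = 14.4 — off by 3.70.

E = (0.00, 0.00) ✓; EM at -59.30° ✓; |EM| = 24.40 ✓; ∠EML = 87.30° ✓; |ML| = 25.50 ✓; ∠(ML, LV) = 90.00° ✓; |LV| = 22.00 ✓; ∠LVN = 44.10° ✓; |VN| = 12.60 ✓; ∠VNK = 98.80° ✓; |NK| = 14.30 ✓; ∠NKH = 101.7° ✓; |KH| = 17.20 ✓; ∠KHR = 104.9° ✓; |HR| = 10.70 ✗.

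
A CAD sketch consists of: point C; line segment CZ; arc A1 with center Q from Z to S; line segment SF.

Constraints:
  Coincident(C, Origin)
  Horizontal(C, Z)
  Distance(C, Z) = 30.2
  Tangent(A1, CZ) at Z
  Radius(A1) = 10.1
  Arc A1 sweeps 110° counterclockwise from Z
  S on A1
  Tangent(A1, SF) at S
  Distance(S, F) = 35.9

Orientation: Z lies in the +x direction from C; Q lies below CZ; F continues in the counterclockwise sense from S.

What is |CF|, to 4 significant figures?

57.66

C is at the origin; C and Z share the same y with |CZ| = 30.2 and Z on the +x side, so Z = (30.20, 0.000). The tangent condition forces QZ to be normal to CZ, so Q = Z + (0, -10.1) = (30.20, -10.10). On A1, Z sits at bearing 90° from Q; a 110° counterclockwise sweep puts S at bearing 200°, so S = Q + 10.1·(cos 200°, sin 200°) = (20.71, -13.55). Tangency of A1 to SF means the radius QS is perpendicular to SF, so SF runs along (−sin 200°, cos 200°); with |SF| = 35.9, F = (32.99, -47.29). Then |CF| = |F − C| = 57.66.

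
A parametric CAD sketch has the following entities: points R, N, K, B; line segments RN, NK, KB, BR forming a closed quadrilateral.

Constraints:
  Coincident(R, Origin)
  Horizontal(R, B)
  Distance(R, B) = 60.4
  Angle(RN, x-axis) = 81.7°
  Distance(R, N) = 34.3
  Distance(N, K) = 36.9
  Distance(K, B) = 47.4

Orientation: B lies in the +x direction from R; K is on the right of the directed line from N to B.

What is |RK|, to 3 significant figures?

13.2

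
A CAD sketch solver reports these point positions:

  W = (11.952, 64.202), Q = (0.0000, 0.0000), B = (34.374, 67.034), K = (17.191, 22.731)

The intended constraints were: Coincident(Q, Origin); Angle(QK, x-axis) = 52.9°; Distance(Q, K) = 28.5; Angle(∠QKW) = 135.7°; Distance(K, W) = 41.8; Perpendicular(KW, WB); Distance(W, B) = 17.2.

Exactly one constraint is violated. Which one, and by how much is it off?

Distance(W, B) = 17.2 — off by 5.40.

Q = (0.00, 0.00) ✓; QK at 52.90° ✓; |QK| = 28.50 ✓; ∠QKW = 135.7° ✓; |KW| = 41.80 ✓; ∠(KW, WB) = 90.00° ✓; |WB| = 22.60 ✗.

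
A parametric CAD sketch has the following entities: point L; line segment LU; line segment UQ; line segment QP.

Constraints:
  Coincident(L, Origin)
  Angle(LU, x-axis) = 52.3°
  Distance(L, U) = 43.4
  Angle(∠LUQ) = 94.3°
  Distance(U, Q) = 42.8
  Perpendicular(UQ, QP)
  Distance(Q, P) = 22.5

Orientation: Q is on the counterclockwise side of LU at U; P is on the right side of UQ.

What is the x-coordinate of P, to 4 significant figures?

9.789

L is at the origin; LU runs at 52.3° with length 43.4, so U = 43.4·(cos 52.3°, sin 52.3°) = (26.54, 34.34). ∠LUQ = 94.3°, so UQ runs at 52.3° + (180° − 94.3°) = 138.0° from the x-axis; with |UQ| = 42.8, Q = U + 42.8·(cos 138.0°, sin 138.0°) = (-5.266, 62.98). The perpendicularity gives QP at right angles to UQ; with |QP| = 22.5 on the right of UQ, P = Q + 22.5·(0.6691, 0.7431) = (9.789, 79.70). So P.x = 9.789.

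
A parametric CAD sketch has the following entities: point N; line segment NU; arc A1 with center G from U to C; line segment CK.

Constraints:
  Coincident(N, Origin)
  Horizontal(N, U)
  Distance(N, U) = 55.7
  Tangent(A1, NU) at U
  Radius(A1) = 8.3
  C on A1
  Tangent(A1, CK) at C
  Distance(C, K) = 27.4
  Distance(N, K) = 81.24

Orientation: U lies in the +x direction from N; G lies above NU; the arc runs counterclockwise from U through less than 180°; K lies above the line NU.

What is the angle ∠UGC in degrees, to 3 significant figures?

61.3°

Checks: N = (0.00, 0.00) ✓; |GC| = 8.300 ✓; ∠(GC, CK) = 90.00° ✓; |CK| = 27.40 ✓; |NK| = 81.24 ✓.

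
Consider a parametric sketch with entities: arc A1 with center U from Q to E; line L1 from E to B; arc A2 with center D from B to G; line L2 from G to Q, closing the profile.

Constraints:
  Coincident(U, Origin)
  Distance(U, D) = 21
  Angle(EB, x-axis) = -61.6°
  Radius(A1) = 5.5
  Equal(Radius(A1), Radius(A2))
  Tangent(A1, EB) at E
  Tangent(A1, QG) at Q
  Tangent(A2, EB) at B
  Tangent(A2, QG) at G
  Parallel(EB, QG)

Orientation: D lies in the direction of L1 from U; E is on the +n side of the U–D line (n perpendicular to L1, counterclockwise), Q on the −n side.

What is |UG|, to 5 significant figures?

21.708

Tangency of A1 to both parallel lines with radius 5.5 puts E and Q at U ± 5.5·n: E = (4.8381, 2.6159), Q = (-4.8381, -2.6159). Equal radii place B and G the same way about D: B = D + 5.5·n = (14.826, -15.857), G = D − 5.5·n = (5.1500, -21.089). Then |UG| = |G − U| = 21.708.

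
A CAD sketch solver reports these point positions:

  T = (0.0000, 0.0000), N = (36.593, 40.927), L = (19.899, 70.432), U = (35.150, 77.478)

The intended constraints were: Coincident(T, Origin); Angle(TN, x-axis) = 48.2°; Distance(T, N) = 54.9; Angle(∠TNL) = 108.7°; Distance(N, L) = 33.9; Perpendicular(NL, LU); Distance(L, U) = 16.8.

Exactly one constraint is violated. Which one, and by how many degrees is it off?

Perpendicular(NL, LU) — off by 4.70°.

T = (0.00, 0.00) ✓; TN at 48.20° ✓; |TN| = 54.90 ✓; ∠TNL = 108.7° ✓; |NL| = 33.90 ✓; ∠(NL, LU) = 94.70° ✗; |LU| = 16.80 ✓.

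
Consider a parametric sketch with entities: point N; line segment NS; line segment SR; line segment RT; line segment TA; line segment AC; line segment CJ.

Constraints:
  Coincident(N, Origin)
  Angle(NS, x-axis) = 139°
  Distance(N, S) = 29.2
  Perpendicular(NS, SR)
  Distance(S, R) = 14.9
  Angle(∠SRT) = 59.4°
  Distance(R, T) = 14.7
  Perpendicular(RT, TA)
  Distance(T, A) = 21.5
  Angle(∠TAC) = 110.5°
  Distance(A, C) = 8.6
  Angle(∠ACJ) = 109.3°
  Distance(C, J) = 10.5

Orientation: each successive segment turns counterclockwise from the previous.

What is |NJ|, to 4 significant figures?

37.65

N is at the origin; NS runs at 139.0° with length 29.2, so S = (-22.04, 19.16). The perpendicularity gives SR at right angles to NS, so SR runs at -131.0°; with |SR| = 14.9, R = (-31.81, 7.912). ∠SRT = 59.4° gives RT at -10.40° from the x-axis; with |RT| = 14.7, T = (-17.35, 5.258). RT ⟂ TA, so TA runs at 79.60°; with |TA| = 21.5, A = (-13.47, 26.40). ∠TAC = 110.5° gives AC at 149.1° from the x-axis; with |AC| = 8.6, C = (-20.85, 30.82). ∠ACJ = 109.3° gives CJ at -140.2° from the x-axis; with |CJ| = 10.5, J = (-28.92, 24.10). Then |NJ| = |J − N| = 37.65.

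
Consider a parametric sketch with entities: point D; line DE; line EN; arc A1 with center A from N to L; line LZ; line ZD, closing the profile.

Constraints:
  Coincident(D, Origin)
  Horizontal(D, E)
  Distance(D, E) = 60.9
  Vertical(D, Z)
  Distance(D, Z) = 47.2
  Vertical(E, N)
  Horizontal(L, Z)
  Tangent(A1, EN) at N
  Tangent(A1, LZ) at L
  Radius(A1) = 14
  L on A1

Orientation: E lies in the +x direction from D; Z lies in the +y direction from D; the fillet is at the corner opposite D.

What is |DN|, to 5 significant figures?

69.362

The virtual corner opposite D is at (60.900, 47.200). Since A1 is tangent to EN there, AN ⟂ EN and the tangent condition forces AL to be normal to LZ, with radius 14.0, so the center A sits 14.0 in from both sides at A = (46.900, 33.200). That places the tangent points at N = (60.900, 33.200) on EN and L = (46.900, 47.200) on LZ. Then |DN| = |N − D| = 69.362.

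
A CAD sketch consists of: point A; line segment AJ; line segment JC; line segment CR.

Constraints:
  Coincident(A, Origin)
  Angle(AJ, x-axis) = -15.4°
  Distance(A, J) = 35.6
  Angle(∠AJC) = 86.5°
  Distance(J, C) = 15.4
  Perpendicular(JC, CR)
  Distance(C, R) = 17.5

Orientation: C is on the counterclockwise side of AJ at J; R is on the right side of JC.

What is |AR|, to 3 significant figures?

54.7

A is at the origin; AJ runs at -15.4° with length 35.6, so J = 35.6·(cos -15.4°, sin -15.4°) = (34.3, -9.45). ∠AJC = 86.5°, so JC runs at -15.4° + (180° − 86.5°) = 78.1° from the x-axis; with |JC| = 15.4, C = J + 15.4·(cos 78.1°, sin 78.1°) = (37.5, 5.62). JC is perpendicular to CR; with |CR| = 17.5 on the right of JC, R = C + 17.5·(0.979, -0.206) = (54.6, 2.01). Then |AR| = |R − A| = 54.7.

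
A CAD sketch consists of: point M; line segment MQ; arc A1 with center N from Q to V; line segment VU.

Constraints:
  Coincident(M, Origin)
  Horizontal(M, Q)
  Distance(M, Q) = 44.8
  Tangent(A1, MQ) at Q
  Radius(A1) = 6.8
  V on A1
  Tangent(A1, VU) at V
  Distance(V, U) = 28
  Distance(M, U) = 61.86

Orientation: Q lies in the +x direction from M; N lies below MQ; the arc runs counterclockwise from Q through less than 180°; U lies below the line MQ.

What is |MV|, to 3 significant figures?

39.9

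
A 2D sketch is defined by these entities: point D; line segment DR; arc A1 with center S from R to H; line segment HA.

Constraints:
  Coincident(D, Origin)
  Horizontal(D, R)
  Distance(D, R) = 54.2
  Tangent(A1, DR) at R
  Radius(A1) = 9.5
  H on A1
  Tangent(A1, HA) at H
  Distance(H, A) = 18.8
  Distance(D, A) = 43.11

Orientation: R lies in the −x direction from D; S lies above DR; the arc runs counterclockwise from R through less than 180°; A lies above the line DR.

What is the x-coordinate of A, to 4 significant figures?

-37.15

Checks: D.y = 0.00, R.y = 0.00 ✓; ∠(SR, RD) = 90.00° ✓; |SR| = 9.500 ✓; |SH| = 9.500 ✓; ∠(SH, HA) = 90.00° ✓; |HA| = 18.80 ✓; |DA| = 43.11 ✓.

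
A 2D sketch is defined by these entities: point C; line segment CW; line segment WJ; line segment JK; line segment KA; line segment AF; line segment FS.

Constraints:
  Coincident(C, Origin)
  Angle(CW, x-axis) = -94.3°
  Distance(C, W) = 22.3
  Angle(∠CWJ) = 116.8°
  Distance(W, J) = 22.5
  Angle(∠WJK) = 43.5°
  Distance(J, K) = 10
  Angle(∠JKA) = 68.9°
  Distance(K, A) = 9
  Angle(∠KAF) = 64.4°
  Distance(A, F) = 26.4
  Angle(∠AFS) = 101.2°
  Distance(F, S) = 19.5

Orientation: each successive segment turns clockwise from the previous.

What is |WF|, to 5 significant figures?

38.175

C is at the origin; CW runs at -94.3° with length 22.3, so W = (-1.6720, -22.237). ∠CWJ = 116.8° gives WJ at -157.50° from the x-axis; with |WJ| = 22.5, J = (-22.459, -30.848). ∠WJK = 43.5° gives JK at 66.000° from the x-axis; with |JK| = 10.0, K = (-18.392, -21.712). ∠JKA = 68.9° gives KA at -45.100° from the x-axis; with |KA| = 9.0, A = (-12.039, -28.087). ∠KAF = 64.4° gives AF at -160.70° from the x-axis; with |AF| = 26.4, F = (-36.955, -36.813). Then |WF| = |F − W| = 38.175.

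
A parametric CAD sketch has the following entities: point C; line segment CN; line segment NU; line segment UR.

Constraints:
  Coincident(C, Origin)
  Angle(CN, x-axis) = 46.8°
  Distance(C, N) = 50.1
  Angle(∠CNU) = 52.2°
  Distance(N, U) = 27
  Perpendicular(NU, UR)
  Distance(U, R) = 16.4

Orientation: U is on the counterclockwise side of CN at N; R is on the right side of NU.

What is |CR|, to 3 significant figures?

56.1

C is at the origin; CN runs at 46.8° with length 50.1, so N = 50.1·(cos 46.8°, sin 46.8°) = (34.3, 36.5). ∠CNU = 52.2°, so NU runs at 46.8° + (180° − 52.2°) = 175° from the x-axis; with |NU| = 27.0, U = N + 27.0·(cos 175°, sin 175°) = (7.42, 39.1). The perpendicularity gives UR at right angles to NU; with |UR| = 16.4 on the right of NU, R = U + 16.4·(0.0941, 0.996) = (8.96, 55.4). Then |CR| = |R − C| = 56.1.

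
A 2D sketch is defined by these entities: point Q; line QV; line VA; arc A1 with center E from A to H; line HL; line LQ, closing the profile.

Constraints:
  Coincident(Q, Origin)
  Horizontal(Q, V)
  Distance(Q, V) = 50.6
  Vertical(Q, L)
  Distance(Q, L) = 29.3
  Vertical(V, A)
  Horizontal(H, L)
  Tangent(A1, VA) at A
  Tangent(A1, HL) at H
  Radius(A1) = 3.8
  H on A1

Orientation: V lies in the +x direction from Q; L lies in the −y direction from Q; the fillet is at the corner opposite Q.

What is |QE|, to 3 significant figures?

53.3

Q is at the origin; Q and V share the same y with |QV| = 50.6 and V on the +x side, so V = (50.6, 0.00). QL is vertical with |QL| = 29.3 and L on the −y side, so L = (0.00, -29.3). The virtual corner opposite Q is at (50.6, -29.3). Tangency of A1 to VA means the radius EA is perpendicular to VA and tangency of A1 to HL means the radius EH is perpendicular to HL, with radius 3.8, so the center E sits 3.8 in from both sides at E = (46.8, -25.5). Then |QE| = |E − Q| = 53.3.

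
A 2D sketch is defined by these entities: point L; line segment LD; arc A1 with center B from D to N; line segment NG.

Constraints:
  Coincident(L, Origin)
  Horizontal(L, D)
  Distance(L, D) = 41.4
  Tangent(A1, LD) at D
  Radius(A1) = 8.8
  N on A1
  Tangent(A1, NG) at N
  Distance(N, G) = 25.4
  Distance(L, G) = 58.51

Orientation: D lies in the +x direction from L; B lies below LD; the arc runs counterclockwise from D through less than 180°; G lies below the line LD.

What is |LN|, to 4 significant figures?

36.35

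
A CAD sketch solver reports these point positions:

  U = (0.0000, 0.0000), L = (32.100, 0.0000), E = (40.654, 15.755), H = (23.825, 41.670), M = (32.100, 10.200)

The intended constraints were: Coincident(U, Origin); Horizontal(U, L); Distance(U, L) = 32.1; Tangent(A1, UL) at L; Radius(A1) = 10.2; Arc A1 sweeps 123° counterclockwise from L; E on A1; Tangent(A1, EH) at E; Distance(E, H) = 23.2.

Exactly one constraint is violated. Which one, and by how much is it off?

Distance(E, H) = 23.2 — off by 7.70.

U = (0.00, 0.00) ✓; U.y = 0.00, L.y = 0.00 ✓; |UL| = 32.10 ✓; ∠(ML, LU) = 90.00° ✓; |ML| = 10.20 ✓; bearing(M→E) − bearing(M→L) = 123.0° ✓; |ME| = 10.20 ✓; ∠(ME, EH) = 90.00° ✓; |EH| = 30.90 ✗.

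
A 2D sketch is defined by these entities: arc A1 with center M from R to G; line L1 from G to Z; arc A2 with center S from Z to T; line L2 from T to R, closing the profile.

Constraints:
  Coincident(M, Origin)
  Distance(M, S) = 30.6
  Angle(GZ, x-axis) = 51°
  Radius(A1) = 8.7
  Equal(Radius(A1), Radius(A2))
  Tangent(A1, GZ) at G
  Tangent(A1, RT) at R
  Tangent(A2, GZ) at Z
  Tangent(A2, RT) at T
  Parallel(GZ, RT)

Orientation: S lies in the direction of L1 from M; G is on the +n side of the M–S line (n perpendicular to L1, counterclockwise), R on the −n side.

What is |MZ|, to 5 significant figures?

31.813

Tangency of A1 to both parallel lines with radius 8.7 puts G and R at M ± 8.7·n: G = (-6.7612, 5.4751), R = (6.7612, -5.4751). Equal radii place Z and T the same way about S: Z = S + 8.7·n = (12.496, 29.256), T = S − 8.7·n = (26.018, 18.306). Then |MZ| = |Z − M| = 31.813.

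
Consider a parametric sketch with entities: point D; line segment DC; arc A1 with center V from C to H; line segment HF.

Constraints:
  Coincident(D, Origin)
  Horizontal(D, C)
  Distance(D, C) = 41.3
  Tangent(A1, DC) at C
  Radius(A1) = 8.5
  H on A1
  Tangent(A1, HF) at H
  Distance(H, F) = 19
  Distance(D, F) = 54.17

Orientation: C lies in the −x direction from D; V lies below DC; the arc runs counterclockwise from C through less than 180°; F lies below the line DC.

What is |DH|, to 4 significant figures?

50.67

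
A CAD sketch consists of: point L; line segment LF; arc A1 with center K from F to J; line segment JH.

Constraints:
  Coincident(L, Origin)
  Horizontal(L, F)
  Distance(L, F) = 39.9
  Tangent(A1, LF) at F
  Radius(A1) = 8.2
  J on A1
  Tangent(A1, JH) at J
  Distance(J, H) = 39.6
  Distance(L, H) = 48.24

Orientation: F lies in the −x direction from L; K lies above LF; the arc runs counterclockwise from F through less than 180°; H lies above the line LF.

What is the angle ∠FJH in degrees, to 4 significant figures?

143.5°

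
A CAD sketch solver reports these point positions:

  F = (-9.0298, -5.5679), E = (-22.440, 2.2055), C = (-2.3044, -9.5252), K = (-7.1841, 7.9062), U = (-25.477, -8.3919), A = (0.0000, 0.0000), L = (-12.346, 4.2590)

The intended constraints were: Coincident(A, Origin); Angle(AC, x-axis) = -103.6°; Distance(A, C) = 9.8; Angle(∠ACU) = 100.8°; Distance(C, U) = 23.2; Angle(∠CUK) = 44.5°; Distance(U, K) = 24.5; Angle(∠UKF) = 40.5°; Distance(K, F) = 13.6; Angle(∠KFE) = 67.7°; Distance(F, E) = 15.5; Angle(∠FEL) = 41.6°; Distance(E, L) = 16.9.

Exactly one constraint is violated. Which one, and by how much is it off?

Distance(E, L) = 16.9 — off by 6.60.

A = (0.00, 0.00) ✓; AC at -103.6° ✓; |AC| = 9.800 ✓; ∠ACU = 100.8° ✓; |CU| = 23.20 ✓; ∠CUK = 44.50° ✓; |UK| = 24.50 ✓; ∠UKF = 40.50° ✓; |KF| = 13.60 ✓; ∠KFE = 67.70° ✓; |FE| = 15.50 ✓; ∠FEL = 41.60° ✓; |EL| = 10.30 ✗.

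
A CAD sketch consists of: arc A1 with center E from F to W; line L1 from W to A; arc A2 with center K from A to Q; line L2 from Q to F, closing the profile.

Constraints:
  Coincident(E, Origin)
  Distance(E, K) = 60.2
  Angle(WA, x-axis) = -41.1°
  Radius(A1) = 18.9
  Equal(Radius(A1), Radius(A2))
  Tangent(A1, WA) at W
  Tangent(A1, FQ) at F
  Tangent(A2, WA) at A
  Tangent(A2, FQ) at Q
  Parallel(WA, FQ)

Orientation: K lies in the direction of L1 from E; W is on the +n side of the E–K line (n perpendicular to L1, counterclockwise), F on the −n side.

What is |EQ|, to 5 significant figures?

63.097

Tangency of A1 to both parallel lines with radius 18.9 puts W and F at E ± 18.9·n: W = (12.424, 14.242), F = (-12.424, -14.242). Equal radii place A and Q the same way about K: A = K + 18.9·n = (57.789, -25.332), Q = K − 18.9·n = (32.940, -53.816). Then |EQ| = |Q − E| = 63.097.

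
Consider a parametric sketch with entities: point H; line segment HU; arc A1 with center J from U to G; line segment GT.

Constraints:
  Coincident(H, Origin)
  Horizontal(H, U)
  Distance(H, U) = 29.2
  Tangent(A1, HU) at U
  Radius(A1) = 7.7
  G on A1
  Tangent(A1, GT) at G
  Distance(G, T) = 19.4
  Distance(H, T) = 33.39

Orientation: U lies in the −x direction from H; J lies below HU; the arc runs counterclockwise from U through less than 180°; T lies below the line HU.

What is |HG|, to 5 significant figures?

36.937

H is at the origin; H and U share the same y with |HU| = 29.2 and U on the −x side, so U = (-29.200, 0.0000). The tangent condition forces JU to be normal to HU, so J = U + (0, -7.7) = (-29.200, -7.7000). Since JG ⟂ GT (tangency), |JT| = √(7.7² + 19.4²) = 20.872 regardless of where G sits on A1. So T lies on both circle(H, 33.39) and circle(J, 20.872); the below-HU intersection is T = (-20.244, -26.553). G is the foot of the tangent from T: G = (-34.446, -13.337).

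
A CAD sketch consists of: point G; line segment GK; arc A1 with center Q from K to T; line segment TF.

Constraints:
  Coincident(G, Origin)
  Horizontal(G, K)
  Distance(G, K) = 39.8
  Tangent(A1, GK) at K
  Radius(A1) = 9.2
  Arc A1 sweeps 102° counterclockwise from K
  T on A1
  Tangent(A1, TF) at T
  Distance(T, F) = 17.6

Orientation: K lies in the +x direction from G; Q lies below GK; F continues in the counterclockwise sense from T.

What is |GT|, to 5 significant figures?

32.744

G is at the origin; G and K share the same y with |GK| = 39.8 and K on the +x side, so K = (39.800, 0.0000). A1 meets GK tangentially, so QK is at right angles to GK, so Q = K + (0, -9.2) = (39.800, -9.2000). On A1, K sits at bearing 90° from Q; a 102° counterclockwise sweep puts T at bearing 192°, so T = Q + 9.2·(cos 192°, sin 192°) = (30.801, -11.113). Then |GT| = |T − G| = 32.744.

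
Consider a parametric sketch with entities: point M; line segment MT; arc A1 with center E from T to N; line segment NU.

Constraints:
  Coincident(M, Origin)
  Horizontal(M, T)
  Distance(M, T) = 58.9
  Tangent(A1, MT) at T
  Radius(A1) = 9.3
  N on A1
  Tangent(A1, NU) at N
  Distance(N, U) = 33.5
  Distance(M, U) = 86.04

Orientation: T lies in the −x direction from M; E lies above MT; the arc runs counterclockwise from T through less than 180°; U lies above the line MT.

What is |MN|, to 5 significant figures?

54.832

Checks: |EN| = 9.300 ✓; ∠(EN, NU) = 90.00° ✓; |NU| = 33.50 ✓; |MU| = 86.04 ✓.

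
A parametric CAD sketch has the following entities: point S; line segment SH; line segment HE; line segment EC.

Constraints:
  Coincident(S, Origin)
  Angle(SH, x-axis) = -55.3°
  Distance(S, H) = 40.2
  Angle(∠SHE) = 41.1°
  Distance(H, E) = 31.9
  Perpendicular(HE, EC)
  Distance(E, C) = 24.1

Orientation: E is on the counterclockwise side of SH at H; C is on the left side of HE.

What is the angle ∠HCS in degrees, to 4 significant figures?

92.44°

S is at the origin; SH runs at -55.3° with length 40.2, so H = 40.2·(cos -55.3°, sin -55.3°) = (22.89, -33.05). ∠SHE = 41.1°, so HE runs at -55.3° + (180° − 41.1°) = 83.60° from the x-axis; with |HE| = 31.9, E = H + 31.9·(cos 83.60°, sin 83.60°) = (26.44, -1.349). HE ⟂ EC; with |EC| = 24.1 on the left of HE, C = E + 24.1·(-0.9938, 0.1115) = (2.491, 1.337). Then cos ∠HCS = CH·CS / (|CH||CS|), giving 92.44°.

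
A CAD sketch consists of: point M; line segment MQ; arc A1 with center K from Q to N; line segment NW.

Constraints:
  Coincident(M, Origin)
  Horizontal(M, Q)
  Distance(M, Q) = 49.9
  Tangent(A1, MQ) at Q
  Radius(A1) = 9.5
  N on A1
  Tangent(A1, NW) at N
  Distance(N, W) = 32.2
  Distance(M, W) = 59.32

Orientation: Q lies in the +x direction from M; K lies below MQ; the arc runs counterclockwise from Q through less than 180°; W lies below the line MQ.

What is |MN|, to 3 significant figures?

41.6

M is at the origin; MQ is horizontal with |MQ| = 49.9 and Q on the +x side, so Q = (49.9, 0.00). A1 meets MQ tangentially, so KQ is at right angles to MQ, so K = Q + (0, -9.5) = (49.9, -9.50). Since KN ⟂ NW (tangency), |KW| = √(9.5² + 32.2²) = 33.6 regardless of where N sits on A1. So W lies on both circle(M, 59.32) and circle(K, 33.6); the below-MQ intersection is W = (41.8, -42.1). N is the foot of the tangent from W: N = (40.4, -9.91).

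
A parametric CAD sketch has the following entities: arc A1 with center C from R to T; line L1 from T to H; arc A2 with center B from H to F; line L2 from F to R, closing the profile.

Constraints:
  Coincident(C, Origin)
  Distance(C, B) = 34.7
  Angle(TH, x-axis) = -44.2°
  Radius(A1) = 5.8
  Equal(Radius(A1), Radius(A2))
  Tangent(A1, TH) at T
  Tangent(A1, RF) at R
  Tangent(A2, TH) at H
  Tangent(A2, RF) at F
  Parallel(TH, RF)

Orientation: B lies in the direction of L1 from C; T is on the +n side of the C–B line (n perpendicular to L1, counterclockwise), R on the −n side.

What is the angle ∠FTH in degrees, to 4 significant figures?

18.48°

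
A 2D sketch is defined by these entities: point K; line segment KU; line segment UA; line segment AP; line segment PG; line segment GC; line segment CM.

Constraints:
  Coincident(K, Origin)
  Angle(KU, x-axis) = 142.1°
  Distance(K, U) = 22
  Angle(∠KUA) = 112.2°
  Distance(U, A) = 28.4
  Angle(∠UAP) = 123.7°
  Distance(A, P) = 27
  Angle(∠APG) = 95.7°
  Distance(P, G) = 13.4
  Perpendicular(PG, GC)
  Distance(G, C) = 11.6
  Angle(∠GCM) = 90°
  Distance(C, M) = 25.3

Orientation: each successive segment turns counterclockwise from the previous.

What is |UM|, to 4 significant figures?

45.60

PG ⟂ GC, so GC runs at 80.50°; with |GC| = 11.6, C = (-28.64, -18.35). ∠GCM = 90.0° gives CM at 170.5° from the x-axis; with |CM| = 25.3, M = (-53.59, -14.18). Then |UM| = |M − U| = 45.60.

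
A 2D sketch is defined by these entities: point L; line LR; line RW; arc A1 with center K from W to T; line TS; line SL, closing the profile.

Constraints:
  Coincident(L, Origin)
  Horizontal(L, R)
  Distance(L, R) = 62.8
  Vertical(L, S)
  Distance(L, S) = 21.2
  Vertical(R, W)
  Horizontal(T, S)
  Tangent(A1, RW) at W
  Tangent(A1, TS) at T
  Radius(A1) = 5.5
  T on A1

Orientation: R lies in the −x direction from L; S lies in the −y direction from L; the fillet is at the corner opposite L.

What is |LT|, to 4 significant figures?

61.10

The virtual corner opposite L is at (-62.80, -21.20). A1 meets RW tangentially, so KW is at right angles to RW and tangency of A1 to TS means the radius KT is perpendicular to TS, with radius 5.5, so the center K sits 5.5 in from both sides at K = (-57.30, -15.70). That places the tangent points at W = (-62.80, -15.70) on RW and T = (-57.30, -21.20) on TS. Then |LT| = |T − L| = 61.10.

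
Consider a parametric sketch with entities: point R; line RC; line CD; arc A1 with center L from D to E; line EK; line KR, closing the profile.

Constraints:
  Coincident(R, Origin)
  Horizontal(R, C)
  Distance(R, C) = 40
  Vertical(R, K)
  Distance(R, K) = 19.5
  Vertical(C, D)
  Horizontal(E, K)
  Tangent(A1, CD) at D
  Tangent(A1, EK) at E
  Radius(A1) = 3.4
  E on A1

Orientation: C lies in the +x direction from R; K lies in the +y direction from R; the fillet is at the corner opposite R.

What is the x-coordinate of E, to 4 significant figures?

36.60

The virtual corner opposite R is at (40.00, 19.50). Since A1 is tangent to CD there, LD ⟂ CD and tangency of A1 to EK means the radius LE is perpendicular to EK, with radius 3.4, so the center L sits 3.4 in from both sides at L = (36.60, 16.10). That places the tangent points at D = (40.00, 16.10) on CD and E = (36.60, 19.50) on EK. So E.x = 36.60.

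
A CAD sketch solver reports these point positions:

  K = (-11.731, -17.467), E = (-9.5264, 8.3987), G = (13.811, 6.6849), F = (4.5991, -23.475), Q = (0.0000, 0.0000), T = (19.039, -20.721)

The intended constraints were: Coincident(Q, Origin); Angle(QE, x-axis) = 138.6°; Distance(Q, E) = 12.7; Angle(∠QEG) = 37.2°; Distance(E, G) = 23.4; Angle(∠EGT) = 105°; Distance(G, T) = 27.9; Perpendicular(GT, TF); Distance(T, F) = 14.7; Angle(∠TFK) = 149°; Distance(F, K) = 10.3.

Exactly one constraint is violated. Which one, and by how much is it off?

Distance(F, K) = 10.3 — off by 7.10.

Q = (0.00, 0.00) ✓; QE at 138.6° ✓; |QE| = 12.70 ✓; ∠QEG = 37.20° ✓; |EG| = 23.40 ✓; ∠EGT = 105.0° ✓; |GT| = 27.90 ✓; ∠(GT, TF) = 90.00° ✓; |TF| = 14.70 ✓; ∠TFK = 149.0° ✓; |FK| = 17.40 ✗.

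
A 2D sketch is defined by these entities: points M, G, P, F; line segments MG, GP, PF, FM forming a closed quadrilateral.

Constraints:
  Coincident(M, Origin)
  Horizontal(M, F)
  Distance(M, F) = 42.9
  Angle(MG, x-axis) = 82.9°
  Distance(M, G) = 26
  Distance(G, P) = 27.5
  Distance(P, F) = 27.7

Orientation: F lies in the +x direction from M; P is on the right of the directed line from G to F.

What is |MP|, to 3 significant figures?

15.3

M is at the origin; MF is horizontal with |MF| = 42.9 and F in +x, so F = (42.9, 0). MG runs at 82.9° with |MG| = 26.0, so G = (3.21, 25.8). P is determined by |GP| = 27.5 and |PF| = 27.7 together: it lies at the intersection of circle(G, 27.5) and circle(F, 27.7). With |GF| = 47.3, the foot of the radical line on GF is 23.6 from G and the perpendicular offset is √(27.5² − 23.6²) = 14.2. Taking the right-of-GF solution: P = (15.2, 1.06).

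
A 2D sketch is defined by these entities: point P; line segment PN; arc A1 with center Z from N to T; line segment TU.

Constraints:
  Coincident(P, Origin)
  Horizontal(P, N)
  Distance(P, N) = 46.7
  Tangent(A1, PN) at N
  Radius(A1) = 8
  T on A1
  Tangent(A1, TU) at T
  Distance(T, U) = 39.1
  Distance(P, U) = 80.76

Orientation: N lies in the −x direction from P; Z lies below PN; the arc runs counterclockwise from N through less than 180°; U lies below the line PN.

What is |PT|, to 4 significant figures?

54.22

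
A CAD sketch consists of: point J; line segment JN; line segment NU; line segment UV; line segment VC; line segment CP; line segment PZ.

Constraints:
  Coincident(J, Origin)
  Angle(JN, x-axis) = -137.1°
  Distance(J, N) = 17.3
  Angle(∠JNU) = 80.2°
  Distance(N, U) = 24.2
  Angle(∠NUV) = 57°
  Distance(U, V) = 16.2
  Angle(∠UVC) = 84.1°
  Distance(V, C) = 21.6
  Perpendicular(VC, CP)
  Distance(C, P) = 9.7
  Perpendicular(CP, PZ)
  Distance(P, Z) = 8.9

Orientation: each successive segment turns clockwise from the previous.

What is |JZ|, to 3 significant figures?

20.9

VC is perpendicular to CP, so CP runs at 174°; with |CP| = 9.7, P = (-21.5, -12.0). CP is perpendicular to PZ, so PZ runs at 84.2°; with |PZ| = 8.9, Z = (-20.6, -3.13). Then |JZ| = |Z − J| = 20.9.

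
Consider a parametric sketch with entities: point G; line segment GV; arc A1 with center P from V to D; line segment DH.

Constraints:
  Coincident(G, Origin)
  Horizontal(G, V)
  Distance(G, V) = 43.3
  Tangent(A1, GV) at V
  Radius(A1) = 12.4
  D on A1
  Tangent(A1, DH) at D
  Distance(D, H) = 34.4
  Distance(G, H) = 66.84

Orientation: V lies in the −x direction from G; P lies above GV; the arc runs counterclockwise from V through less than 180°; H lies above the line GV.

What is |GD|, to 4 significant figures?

36.32

G is at the origin; GV is horizontal with |GV| = 43.3 and V on the −x side, so V = (-43.30, 0.000). Since A1 is tangent to GV there, PV ⟂ GV, so P = V + (0, 12.4) = (-43.30, 12.40). Since PD ⟂ DH (tangency), |PH| = √(12.4² + 34.4²) = 36.57 regardless of where D sits on A1. So H lies on both circle(G, 66.84) and circle(P, 36.57); the above-GV intersection is H = (-45.57, 48.90). D is the foot of the tangent from H: D = (-31.92, 17.32).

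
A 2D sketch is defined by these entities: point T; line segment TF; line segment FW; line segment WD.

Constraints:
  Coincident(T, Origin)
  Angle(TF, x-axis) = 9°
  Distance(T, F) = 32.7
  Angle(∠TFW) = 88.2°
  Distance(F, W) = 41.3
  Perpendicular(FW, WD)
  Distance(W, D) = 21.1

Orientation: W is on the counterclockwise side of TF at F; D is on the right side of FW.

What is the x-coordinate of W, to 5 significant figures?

24.559

T is at the origin; TF runs at 9.0° with length 32.7, so F = 32.7·(cos 9.0°, sin 9.0°) = (32.297, 5.1154). ∠TFW = 88.2°, so FW runs at 9.0° + (180° − 88.2°) = 100.80° from the x-axis; with |FW| = 41.3, W = F + 41.3·(cos 100.80°, sin 100.80°) = (24.559, 45.684). So W.x = 24.559.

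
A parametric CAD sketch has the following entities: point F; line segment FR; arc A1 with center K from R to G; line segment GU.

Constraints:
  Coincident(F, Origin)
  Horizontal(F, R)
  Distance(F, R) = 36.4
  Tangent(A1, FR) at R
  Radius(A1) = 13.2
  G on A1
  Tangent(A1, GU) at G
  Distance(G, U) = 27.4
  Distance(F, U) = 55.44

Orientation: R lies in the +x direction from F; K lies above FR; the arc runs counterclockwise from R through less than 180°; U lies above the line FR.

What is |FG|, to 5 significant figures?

51.778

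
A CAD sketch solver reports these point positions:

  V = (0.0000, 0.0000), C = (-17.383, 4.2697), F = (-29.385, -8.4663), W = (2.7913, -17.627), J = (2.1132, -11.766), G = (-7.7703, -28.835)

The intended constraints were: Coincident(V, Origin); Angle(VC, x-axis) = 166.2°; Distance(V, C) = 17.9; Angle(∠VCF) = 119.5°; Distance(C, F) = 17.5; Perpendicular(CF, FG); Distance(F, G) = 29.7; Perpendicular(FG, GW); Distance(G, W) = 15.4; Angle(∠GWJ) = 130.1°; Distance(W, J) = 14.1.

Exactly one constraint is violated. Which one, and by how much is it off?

Distance(W, J) = 14.1 — off by 8.20.

V = (0.00, 0.00) ✓; VC at 166.2° ✓; |VC| = 17.90 ✓; ∠VCF = 119.5° ✓; |CF| = 17.50 ✓; ∠(CF, FG) = 90.00° ✓; |FG| = 29.70 ✓; ∠(FG, GW) = 90.00° ✓; |GW| = 15.40 ✓; ∠GWJ = 130.1° ✓; |WJ| = 5.900 ✗.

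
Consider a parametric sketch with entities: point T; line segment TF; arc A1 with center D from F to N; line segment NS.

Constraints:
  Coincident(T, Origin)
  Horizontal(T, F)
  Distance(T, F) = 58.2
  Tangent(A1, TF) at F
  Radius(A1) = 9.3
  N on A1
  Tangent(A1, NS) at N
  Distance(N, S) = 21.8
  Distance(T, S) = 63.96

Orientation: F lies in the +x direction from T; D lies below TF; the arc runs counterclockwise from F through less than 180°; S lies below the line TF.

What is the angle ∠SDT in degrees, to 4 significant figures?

91.14°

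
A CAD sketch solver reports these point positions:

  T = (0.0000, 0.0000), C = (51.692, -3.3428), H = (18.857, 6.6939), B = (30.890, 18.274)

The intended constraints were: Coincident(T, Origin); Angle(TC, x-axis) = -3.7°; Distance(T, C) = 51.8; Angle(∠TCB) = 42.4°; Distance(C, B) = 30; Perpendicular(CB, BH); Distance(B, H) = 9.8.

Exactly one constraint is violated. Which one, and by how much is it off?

Distance(B, H) = 9.8 — off by 6.90.

T = (0.00, 0.00) ✓; TC at -3.700° ✓; |TC| = 51.80 ✓; ∠TCB = 42.40° ✓; |CB| = 30.00 ✓; ∠(CB, BH) = 90.00° ✓; |BH| = 16.70 ✗.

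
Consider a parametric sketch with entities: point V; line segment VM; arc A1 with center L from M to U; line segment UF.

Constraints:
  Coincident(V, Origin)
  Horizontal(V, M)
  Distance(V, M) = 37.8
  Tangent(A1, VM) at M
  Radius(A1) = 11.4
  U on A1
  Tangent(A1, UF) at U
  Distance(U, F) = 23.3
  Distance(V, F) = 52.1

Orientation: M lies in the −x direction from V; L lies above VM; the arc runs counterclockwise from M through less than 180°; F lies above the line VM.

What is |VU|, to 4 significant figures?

31.56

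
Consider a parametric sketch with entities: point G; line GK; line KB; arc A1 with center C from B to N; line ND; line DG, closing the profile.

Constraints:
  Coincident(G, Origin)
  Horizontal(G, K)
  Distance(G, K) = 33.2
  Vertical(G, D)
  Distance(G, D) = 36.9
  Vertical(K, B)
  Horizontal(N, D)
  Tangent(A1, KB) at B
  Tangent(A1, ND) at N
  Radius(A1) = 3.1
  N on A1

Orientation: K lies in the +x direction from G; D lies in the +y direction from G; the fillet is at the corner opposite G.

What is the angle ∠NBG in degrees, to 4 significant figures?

90.51°

G is at the origin; G and K share the same y with |GK| = 33.2 and K on the +x side, so K = (33.20, 0.000). G and D share the same x with |GD| = 36.9 and D on the +y side, so D = (0.000, 36.90). The virtual corner opposite G is at (33.20, 36.90). Since A1 is tangent to KB there, CB ⟂ KB and since A1 is tangent to ND there, CN ⟂ ND, with radius 3.1, so the center C sits 3.1 in from both sides at C = (30.10, 33.80). That places the tangent points at B = (33.20, 33.80) on KB and N = (30.10, 36.90) on ND. Then cos ∠NBG = BN·BG / (|BN||BG|), giving 90.51°.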